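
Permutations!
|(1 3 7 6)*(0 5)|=4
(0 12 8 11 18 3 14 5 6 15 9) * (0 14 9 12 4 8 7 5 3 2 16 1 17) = (0 4 8 11 18 2 16 1 17)(3 9 14)(5 6 15 12 7) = [4, 17, 16, 9, 8, 6, 15, 5, 11, 14, 10, 18, 7, 13, 3, 12, 1, 0, 2]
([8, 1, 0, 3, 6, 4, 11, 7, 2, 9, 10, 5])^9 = [0, 1, 2, 3, 6, 4, 11, 7, 8, 9, 10, 5]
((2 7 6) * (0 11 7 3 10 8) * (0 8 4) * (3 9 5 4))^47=((0 11 7 6 2 9 5 4)(3 10))^47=(0 4 5 9 2 6 7 11)(3 10)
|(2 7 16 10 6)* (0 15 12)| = |(0 15 12)(2 7 16 10 6)| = 15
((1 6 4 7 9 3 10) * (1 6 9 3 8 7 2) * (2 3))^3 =(1 7 9 2 8)(3 4 6 10)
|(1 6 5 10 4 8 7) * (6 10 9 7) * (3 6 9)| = 6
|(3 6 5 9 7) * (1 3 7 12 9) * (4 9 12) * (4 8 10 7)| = |(12)(1 3 6 5)(4 9 8 10 7)| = 20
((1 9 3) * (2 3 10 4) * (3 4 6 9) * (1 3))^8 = ((2 4)(6 9 10))^8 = (6 10 9)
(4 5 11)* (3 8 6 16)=[0, 1, 2, 8, 5, 11, 16, 7, 6, 9, 10, 4, 12, 13, 14, 15, 3]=(3 8 6 16)(4 5 11)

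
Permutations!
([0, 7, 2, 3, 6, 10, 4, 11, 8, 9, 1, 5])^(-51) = (1 10 5 11 7)(4 6)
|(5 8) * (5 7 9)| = 4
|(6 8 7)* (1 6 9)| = |(1 6 8 7 9)| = 5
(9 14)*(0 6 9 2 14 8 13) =(0 6 9 8 13)(2 14) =[6, 1, 14, 3, 4, 5, 9, 7, 13, 8, 10, 11, 12, 0, 2]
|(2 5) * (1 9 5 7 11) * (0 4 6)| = 6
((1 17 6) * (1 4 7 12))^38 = ((1 17 6 4 7 12))^38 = (1 6 7)(4 12 17)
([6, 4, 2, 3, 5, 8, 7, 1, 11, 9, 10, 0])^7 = [11, 7, 2, 3, 1, 4, 0, 6, 5, 9, 10, 8]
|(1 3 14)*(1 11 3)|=3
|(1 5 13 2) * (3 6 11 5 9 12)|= |(1 9 12 3 6 11 5 13 2)|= 9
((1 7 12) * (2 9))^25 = (1 7 12)(2 9)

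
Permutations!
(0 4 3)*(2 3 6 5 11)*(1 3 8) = (0 4 6 5 11 2 8 1 3) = [4, 3, 8, 0, 6, 11, 5, 7, 1, 9, 10, 2]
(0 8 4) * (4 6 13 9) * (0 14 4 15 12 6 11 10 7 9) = (0 8 11 10 7 9 15 12 6 13)(4 14) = [8, 1, 2, 3, 14, 5, 13, 9, 11, 15, 7, 10, 6, 0, 4, 12]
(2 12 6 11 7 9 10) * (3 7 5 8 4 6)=(2 12 3 7 9 10)(4 6 11 5 8)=[0, 1, 12, 7, 6, 8, 11, 9, 4, 10, 2, 5, 3]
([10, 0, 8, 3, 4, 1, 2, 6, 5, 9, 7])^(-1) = [1, 5, 6, 3, 4, 8, 7, 10, 2, 9, 0]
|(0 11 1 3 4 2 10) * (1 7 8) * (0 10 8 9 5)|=5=|(0 11 7 9 5)(1 3 4 2 8)|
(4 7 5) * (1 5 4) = (1 5)(4 7) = [0, 5, 2, 3, 7, 1, 6, 4]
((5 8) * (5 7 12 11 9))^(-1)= ((5 8 7 12 11 9))^(-1)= (5 9 11 12 7 8)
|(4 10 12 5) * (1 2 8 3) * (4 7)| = |(1 2 8 3)(4 10 12 5 7)| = 20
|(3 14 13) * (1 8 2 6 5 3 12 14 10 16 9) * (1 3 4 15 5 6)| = 12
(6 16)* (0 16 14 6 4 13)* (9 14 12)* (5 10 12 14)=(0 16 4 13)(5 10 12 9)(6 14)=[16, 1, 2, 3, 13, 10, 14, 7, 8, 5, 12, 11, 9, 0, 6, 15, 4]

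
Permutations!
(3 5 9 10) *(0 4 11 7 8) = [4, 1, 2, 5, 11, 9, 6, 8, 0, 10, 3, 7] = (0 4 11 7 8)(3 5 9 10)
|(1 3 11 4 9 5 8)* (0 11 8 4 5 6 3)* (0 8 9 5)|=6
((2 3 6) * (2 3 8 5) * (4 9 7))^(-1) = (2 5 8)(3 6)(4 7 9)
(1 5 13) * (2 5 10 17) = [0, 10, 5, 3, 4, 13, 6, 7, 8, 9, 17, 11, 12, 1, 14, 15, 16, 2] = (1 10 17 2 5 13)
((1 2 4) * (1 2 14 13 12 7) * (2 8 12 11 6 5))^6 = ((1 14 13 11 6 5 2 4 8 12 7))^6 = (1 2 14 4 13 8 11 12 6 7 5)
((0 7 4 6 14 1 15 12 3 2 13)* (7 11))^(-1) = (0 13 2 3 12 15 1 14 6 4 7 11)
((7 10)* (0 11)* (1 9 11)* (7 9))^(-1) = (0 11 9 10 7 1)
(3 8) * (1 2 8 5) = (1 2 8 3 5) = [0, 2, 8, 5, 4, 1, 6, 7, 3]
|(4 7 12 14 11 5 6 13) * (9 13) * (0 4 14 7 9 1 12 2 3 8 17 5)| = 18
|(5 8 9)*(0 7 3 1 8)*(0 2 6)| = |(0 7 3 1 8 9 5 2 6)| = 9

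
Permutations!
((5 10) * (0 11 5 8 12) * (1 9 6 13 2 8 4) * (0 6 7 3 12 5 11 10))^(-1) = (0 5 8 2 13 6 12 3 7 9 1 4 10)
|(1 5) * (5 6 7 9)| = 5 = |(1 6 7 9 5)|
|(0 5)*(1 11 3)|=|(0 5)(1 11 3)|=6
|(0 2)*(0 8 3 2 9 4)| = 3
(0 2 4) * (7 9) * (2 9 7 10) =(0 9 10 2 4) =[9, 1, 4, 3, 0, 5, 6, 7, 8, 10, 2]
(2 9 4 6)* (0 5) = [5, 1, 9, 3, 6, 0, 2, 7, 8, 4] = (0 5)(2 9 4 6)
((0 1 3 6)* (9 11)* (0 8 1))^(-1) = ((1 3 6 8)(9 11))^(-1) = (1 8 6 3)(9 11)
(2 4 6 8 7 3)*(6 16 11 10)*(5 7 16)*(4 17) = [0, 1, 17, 2, 5, 7, 8, 3, 16, 9, 6, 10, 12, 13, 14, 15, 11, 4] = (2 17 4 5 7 3)(6 8 16 11 10)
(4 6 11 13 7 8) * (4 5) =(4 6 11 13 7 8 5) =[0, 1, 2, 3, 6, 4, 11, 8, 5, 9, 10, 13, 12, 7]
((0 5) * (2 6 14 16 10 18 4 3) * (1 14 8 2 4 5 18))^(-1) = (0 5 18)(1 10 16 14)(2 8 6)(3 4)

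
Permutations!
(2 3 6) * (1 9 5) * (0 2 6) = [2, 9, 3, 0, 4, 1, 6, 7, 8, 5] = (0 2 3)(1 9 5)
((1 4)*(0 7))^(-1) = (0 7)(1 4)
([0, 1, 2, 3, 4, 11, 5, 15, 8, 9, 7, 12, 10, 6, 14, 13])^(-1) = [0, 1, 2, 3, 4, 6, 13, 10, 8, 9, 12, 5, 11, 15, 14, 7]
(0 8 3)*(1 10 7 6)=[8, 10, 2, 0, 4, 5, 1, 6, 3, 9, 7]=(0 8 3)(1 10 7 6)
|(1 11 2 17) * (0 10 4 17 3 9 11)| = 20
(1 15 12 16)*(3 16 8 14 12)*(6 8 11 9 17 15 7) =(1 7 6 8 14 12 11 9 17 15 3 16) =[0, 7, 2, 16, 4, 5, 8, 6, 14, 17, 10, 9, 11, 13, 12, 3, 1, 15]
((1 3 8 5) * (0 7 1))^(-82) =(0 1 8)(3 5 7)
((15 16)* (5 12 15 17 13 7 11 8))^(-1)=(5 8 11 7 13 17 16 15 12)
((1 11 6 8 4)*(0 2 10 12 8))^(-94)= (0 4 2 1 10 11 12 6 8)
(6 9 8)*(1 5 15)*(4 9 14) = (1 5 15)(4 9 8 6 14) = [0, 5, 2, 3, 9, 15, 14, 7, 6, 8, 10, 11, 12, 13, 4, 1]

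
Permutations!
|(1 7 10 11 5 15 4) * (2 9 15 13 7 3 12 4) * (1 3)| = 15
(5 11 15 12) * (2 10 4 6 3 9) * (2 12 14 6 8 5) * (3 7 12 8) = (2 10 4 3 9 8 5 11 15 14 6 7 12) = [0, 1, 10, 9, 3, 11, 7, 12, 5, 8, 4, 15, 2, 13, 6, 14]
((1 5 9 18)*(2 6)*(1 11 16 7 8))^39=((1 5 9 18 11 16 7 8)(2 6))^39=(1 8 7 16 11 18 9 5)(2 6)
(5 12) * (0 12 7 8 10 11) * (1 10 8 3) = [12, 10, 2, 1, 4, 7, 6, 3, 8, 9, 11, 0, 5] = (0 12 5 7 3 1 10 11)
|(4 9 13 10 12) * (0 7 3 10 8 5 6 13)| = |(0 7 3 10 12 4 9)(5 6 13 8)| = 28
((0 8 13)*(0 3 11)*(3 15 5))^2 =(0 13 5 11 8 15 3)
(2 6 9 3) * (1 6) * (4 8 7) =(1 6 9 3 2)(4 8 7) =[0, 6, 1, 2, 8, 5, 9, 4, 7, 3]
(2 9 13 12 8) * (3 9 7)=(2 7 3 9 13 12 8)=[0, 1, 7, 9, 4, 5, 6, 3, 2, 13, 10, 11, 8, 12]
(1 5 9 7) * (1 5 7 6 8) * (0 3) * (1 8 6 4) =[3, 7, 2, 0, 1, 9, 6, 5, 8, 4] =(0 3)(1 7 5 9 4)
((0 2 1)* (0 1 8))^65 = (0 8 2)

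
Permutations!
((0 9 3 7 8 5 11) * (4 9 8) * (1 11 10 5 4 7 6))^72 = (11)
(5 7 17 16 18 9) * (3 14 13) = [0, 1, 2, 14, 4, 7, 6, 17, 8, 5, 10, 11, 12, 3, 13, 15, 18, 16, 9] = (3 14 13)(5 7 17 16 18 9)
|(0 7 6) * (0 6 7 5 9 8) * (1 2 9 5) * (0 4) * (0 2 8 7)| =7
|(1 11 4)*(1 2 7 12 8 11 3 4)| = |(1 3 4 2 7 12 8 11)| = 8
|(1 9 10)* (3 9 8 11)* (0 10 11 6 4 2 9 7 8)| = |(0 10 1)(2 9 11 3 7 8 6 4)| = 24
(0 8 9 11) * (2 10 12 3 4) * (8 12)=(0 12 3 4 2 10 8 9 11)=[12, 1, 10, 4, 2, 5, 6, 7, 9, 11, 8, 0, 3]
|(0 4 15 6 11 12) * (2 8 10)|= |(0 4 15 6 11 12)(2 8 10)|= 6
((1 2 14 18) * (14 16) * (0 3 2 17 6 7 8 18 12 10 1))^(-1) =((0 3 2 16 14 12 10 1 17 6 7 8 18))^(-1) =(0 18 8 7 6 17 1 10 12 14 16 2 3)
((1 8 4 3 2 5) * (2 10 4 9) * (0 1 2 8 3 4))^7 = ((0 1 3 10)(2 5)(8 9))^7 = (0 10 3 1)(2 5)(8 9)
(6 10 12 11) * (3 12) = (3 12 11 6 10) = [0, 1, 2, 12, 4, 5, 10, 7, 8, 9, 3, 6, 11]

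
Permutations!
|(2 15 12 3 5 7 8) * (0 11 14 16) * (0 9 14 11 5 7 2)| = |(0 5 2 15 12 3 7 8)(9 14 16)| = 24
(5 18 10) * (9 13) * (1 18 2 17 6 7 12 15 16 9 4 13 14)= (1 18 10 5 2 17 6 7 12 15 16 9 14)(4 13)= [0, 18, 17, 3, 13, 2, 7, 12, 8, 14, 5, 11, 15, 4, 1, 16, 9, 6, 10]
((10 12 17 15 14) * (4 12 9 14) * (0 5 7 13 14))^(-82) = (0 7 14 9 5 13 10)(4 17)(12 15)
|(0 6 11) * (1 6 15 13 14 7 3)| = 9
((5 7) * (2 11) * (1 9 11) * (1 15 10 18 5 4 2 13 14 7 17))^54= (1 11 14 4 15 18 17 9 13 7 2 10 5)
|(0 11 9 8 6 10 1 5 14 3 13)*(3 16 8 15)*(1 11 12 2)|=|(0 12 2 1 5 14 16 8 6 10 11 9 15 3 13)|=15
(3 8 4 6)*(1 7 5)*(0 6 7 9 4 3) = [6, 9, 2, 8, 7, 1, 0, 5, 3, 4] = (0 6)(1 9 4 7 5)(3 8)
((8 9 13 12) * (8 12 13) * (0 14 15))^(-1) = (0 15 14)(8 9)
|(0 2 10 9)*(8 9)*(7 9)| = 6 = |(0 2 10 8 7 9)|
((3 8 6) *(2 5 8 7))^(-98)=(2 3 8)(5 7 6)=((2 5 8 6 3 7))^(-98)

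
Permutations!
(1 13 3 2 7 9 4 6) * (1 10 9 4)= [0, 13, 7, 2, 6, 5, 10, 4, 8, 1, 9, 11, 12, 3]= (1 13 3 2 7 4 6 10 9)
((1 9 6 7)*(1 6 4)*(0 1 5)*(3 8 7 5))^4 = ((0 1 9 4 3 8 7 6 5))^4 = (0 3 5 4 6 9 7 1 8)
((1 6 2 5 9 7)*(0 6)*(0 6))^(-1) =(1 7 9 5 2 6)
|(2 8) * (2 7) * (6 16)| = |(2 8 7)(6 16)| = 6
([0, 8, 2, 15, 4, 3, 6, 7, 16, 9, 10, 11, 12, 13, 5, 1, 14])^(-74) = [0, 14, 2, 8, 4, 1, 6, 7, 5, 9, 10, 11, 12, 13, 15, 16, 3]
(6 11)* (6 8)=[0, 1, 2, 3, 4, 5, 11, 7, 6, 9, 10, 8]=(6 11 8)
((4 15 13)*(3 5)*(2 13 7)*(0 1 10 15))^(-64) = (15)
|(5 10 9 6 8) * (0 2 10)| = |(0 2 10 9 6 8 5)| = 7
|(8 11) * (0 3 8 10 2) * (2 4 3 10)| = 7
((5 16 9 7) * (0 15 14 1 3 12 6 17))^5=((0 15 14 1 3 12 6 17)(5 16 9 7))^5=(0 12 14 17 3 15 6 1)(5 16 9 7)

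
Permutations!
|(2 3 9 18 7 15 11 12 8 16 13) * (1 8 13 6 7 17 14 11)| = 18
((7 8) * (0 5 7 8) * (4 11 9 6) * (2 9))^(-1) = ((0 5 7)(2 9 6 4 11))^(-1) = (0 7 5)(2 11 4 6 9)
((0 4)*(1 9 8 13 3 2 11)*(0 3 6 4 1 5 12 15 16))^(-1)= ((0 1 9 8 13 6 4 3 2 11 5 12 15 16))^(-1)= (0 16 15 12 5 11 2 3 4 6 13 8 9 1)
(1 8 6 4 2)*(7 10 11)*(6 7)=(1 8 7 10 11 6 4 2)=[0, 8, 1, 3, 2, 5, 4, 10, 7, 9, 11, 6]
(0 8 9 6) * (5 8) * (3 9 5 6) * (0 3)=(0 6 3 9)(5 8)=[6, 1, 2, 9, 4, 8, 3, 7, 5, 0]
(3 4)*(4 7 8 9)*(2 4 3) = [0, 1, 4, 7, 2, 5, 6, 8, 9, 3] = (2 4)(3 7 8 9)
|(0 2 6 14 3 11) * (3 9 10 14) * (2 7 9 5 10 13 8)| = |(0 7 9 13 8 2 6 3 11)(5 10 14)| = 9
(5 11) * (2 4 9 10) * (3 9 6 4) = (2 3 9 10)(4 6)(5 11) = [0, 1, 3, 9, 6, 11, 4, 7, 8, 10, 2, 5]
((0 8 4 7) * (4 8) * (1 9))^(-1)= (0 7 4)(1 9)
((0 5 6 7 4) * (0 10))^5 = ((0 5 6 7 4 10))^5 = (0 10 4 7 6 5)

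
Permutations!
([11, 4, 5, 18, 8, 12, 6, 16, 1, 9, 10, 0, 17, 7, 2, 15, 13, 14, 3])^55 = (0 11)(1 4 8)(3 18)(7 16 13)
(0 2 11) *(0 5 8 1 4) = (0 2 11 5 8 1 4) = [2, 4, 11, 3, 0, 8, 6, 7, 1, 9, 10, 5]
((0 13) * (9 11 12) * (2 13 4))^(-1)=((0 4 2 13)(9 11 12))^(-1)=(0 13 2 4)(9 12 11)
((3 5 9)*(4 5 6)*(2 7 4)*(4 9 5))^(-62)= ((2 7 9 3 6))^(-62)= (2 3 7 6 9)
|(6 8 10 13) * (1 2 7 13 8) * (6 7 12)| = 4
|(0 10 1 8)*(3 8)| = |(0 10 1 3 8)| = 5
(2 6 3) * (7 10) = [0, 1, 6, 2, 4, 5, 3, 10, 8, 9, 7] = (2 6 3)(7 10)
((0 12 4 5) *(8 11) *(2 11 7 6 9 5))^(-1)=(0 5 9 6 7 8 11 2 4 12)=((0 12 4 2 11 8 7 6 9 5))^(-1)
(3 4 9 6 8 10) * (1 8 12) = (1 8 10 3 4 9 6 12) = [0, 8, 2, 4, 9, 5, 12, 7, 10, 6, 3, 11, 1]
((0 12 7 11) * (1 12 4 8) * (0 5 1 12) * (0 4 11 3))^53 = ((0 11 5 1 4 8 12 7 3))^53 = (0 3 7 12 8 4 1 5 11)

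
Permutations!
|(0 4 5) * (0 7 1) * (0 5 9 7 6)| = |(0 4 9 7 1 5 6)| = 7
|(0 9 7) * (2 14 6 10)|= |(0 9 7)(2 14 6 10)|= 12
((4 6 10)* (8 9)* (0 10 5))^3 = (0 6 10 5 4)(8 9)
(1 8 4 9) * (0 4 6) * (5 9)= (0 4 5 9 1 8 6)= [4, 8, 2, 3, 5, 9, 0, 7, 6, 1]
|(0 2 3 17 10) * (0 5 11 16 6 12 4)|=11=|(0 2 3 17 10 5 11 16 6 12 4)|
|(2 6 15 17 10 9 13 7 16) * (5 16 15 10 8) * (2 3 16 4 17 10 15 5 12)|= 12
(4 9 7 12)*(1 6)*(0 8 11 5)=(0 8 11 5)(1 6)(4 9 7 12)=[8, 6, 2, 3, 9, 0, 1, 12, 11, 7, 10, 5, 4]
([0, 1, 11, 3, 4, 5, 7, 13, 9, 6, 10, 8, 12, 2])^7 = [0, 1, 2, 3, 4, 5, 6, 7, 8, 9, 10, 11, 12, 13]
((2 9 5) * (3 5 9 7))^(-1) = ((9)(2 7 3 5))^(-1) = (9)(2 5 3 7)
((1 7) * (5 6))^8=(7)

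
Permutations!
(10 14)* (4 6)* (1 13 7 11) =[0, 13, 2, 3, 6, 5, 4, 11, 8, 9, 14, 1, 12, 7, 10] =(1 13 7 11)(4 6)(10 14)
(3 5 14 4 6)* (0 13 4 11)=(0 13 4 6 3 5 14 11)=[13, 1, 2, 5, 6, 14, 3, 7, 8, 9, 10, 0, 12, 4, 11]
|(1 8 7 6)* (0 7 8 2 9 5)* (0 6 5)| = |(0 7 5 6 1 2 9)| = 7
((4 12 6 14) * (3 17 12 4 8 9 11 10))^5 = (3 8 17 9 12 11 6 10 14) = ((3 17 12 6 14 8 9 11 10))^5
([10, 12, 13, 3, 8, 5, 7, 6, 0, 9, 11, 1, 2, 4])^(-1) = (0 8 4 13 2 12 1 11 10)(6 7)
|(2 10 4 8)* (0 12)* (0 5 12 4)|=10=|(0 4 8 2 10)(5 12)|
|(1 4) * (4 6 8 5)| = |(1 6 8 5 4)| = 5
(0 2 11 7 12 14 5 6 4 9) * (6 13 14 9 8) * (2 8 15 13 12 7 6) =(0 8 2 11 6 4 15 13 14 5 12 9) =[8, 1, 11, 3, 15, 12, 4, 7, 2, 0, 10, 6, 9, 14, 5, 13]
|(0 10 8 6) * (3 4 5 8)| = |(0 10 3 4 5 8 6)| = 7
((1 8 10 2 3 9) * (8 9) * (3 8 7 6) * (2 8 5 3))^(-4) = (10)(2 5 3 7 6) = ((1 9)(2 5 3 7 6)(8 10))^(-4)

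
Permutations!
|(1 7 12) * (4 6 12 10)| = 6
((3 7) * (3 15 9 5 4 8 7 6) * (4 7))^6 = ((3 6)(4 8)(5 7 15 9))^6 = (5 15)(7 9)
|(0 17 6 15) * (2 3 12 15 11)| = |(0 17 6 11 2 3 12 15)| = 8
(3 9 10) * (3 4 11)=(3 9 10 4 11)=[0, 1, 2, 9, 11, 5, 6, 7, 8, 10, 4, 3]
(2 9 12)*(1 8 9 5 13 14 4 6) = (1 8 9 12 2 5 13 14 4 6) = [0, 8, 5, 3, 6, 13, 1, 7, 9, 12, 10, 11, 2, 14, 4]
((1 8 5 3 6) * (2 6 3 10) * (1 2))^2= (1 5)(8 10)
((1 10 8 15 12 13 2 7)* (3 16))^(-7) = ((1 10 8 15 12 13 2 7)(3 16))^(-7) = (1 10 8 15 12 13 2 7)(3 16)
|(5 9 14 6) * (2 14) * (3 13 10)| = 15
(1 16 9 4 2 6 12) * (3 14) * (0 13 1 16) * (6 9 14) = [13, 0, 9, 6, 2, 5, 12, 7, 8, 4, 10, 11, 16, 1, 3, 15, 14] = (0 13 1)(2 9 4)(3 6 12 16 14)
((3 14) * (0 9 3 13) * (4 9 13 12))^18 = ((0 13)(3 14 12 4 9))^18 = (3 4 14 9 12)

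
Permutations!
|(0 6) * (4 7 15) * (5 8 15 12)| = 6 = |(0 6)(4 7 12 5 8 15)|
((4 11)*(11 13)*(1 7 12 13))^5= ((1 7 12 13 11 4))^5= (1 4 11 13 12 7)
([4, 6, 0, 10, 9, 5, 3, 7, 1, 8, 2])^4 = [1, 2, 8, 4, 6, 5, 0, 7, 10, 3, 9]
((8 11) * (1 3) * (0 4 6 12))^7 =((0 4 6 12)(1 3)(8 11))^7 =(0 12 6 4)(1 3)(8 11)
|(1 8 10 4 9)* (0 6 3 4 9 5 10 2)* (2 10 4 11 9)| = |(0 6 3 11 9 1 8 10 2)(4 5)| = 18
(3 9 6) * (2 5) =[0, 1, 5, 9, 4, 2, 3, 7, 8, 6] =(2 5)(3 9 6)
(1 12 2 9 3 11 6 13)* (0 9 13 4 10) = [9, 12, 13, 11, 10, 5, 4, 7, 8, 3, 0, 6, 2, 1] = (0 9 3 11 6 4 10)(1 12 2 13)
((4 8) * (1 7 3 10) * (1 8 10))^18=((1 7 3)(4 10 8))^18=(10)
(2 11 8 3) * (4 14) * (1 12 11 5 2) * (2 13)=[0, 12, 5, 1, 14, 13, 6, 7, 3, 9, 10, 8, 11, 2, 4]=(1 12 11 8 3)(2 5 13)(4 14)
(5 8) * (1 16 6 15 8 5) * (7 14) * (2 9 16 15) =(1 15 8)(2 9 16 6)(7 14) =[0, 15, 9, 3, 4, 5, 2, 14, 1, 16, 10, 11, 12, 13, 7, 8, 6]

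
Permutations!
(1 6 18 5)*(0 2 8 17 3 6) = (0 2 8 17 3 6 18 5 1) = [2, 0, 8, 6, 4, 1, 18, 7, 17, 9, 10, 11, 12, 13, 14, 15, 16, 3, 5]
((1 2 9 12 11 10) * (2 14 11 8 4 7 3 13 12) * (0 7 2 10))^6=(0 4 11 8 14 12 1 13 10 3 9 7 2)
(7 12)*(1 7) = (1 7 12) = [0, 7, 2, 3, 4, 5, 6, 12, 8, 9, 10, 11, 1]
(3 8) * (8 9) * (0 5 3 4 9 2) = (0 5 3 2)(4 9 8) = [5, 1, 0, 2, 9, 3, 6, 7, 4, 8]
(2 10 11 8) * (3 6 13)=(2 10 11 8)(3 6 13)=[0, 1, 10, 6, 4, 5, 13, 7, 2, 9, 11, 8, 12, 3]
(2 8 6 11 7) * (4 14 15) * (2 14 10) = (2 8 6 11 7 14 15 4 10) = [0, 1, 8, 3, 10, 5, 11, 14, 6, 9, 2, 7, 12, 13, 15, 4]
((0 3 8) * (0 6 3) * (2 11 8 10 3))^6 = ((2 11 8 6)(3 10))^6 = (2 8)(6 11)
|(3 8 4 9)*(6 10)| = |(3 8 4 9)(6 10)| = 4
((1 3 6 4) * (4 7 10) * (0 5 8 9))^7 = ((0 5 8 9)(1 3 6 7 10 4))^7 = (0 9 8 5)(1 3 6 7 10 4)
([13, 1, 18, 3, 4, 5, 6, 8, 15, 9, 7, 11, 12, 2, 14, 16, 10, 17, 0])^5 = (0 13 2 18)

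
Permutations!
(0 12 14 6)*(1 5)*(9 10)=(0 12 14 6)(1 5)(9 10)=[12, 5, 2, 3, 4, 1, 0, 7, 8, 10, 9, 11, 14, 13, 6]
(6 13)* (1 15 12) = (1 15 12)(6 13) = [0, 15, 2, 3, 4, 5, 13, 7, 8, 9, 10, 11, 1, 6, 14, 12]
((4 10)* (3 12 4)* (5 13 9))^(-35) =((3 12 4 10)(5 13 9))^(-35) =(3 12 4 10)(5 13 9)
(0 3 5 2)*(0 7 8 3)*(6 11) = (2 7 8 3 5)(6 11) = [0, 1, 7, 5, 4, 2, 11, 8, 3, 9, 10, 6]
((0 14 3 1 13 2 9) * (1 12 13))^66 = (0 12 9 3 2 14 13)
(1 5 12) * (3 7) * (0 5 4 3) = [5, 4, 2, 7, 3, 12, 6, 0, 8, 9, 10, 11, 1] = (0 5 12 1 4 3 7)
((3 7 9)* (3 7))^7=((7 9))^7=(7 9)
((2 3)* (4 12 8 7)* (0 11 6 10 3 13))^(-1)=(0 13 2 3 10 6 11)(4 7 8 12)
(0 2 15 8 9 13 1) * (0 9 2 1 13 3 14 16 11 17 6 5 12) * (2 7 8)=(0 1 9 3 14 16 11 17 6 5 12)(2 15)(7 8)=[1, 9, 15, 14, 4, 12, 5, 8, 7, 3, 10, 17, 0, 13, 16, 2, 11, 6]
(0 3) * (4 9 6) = (0 3)(4 9 6) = [3, 1, 2, 0, 9, 5, 4, 7, 8, 6]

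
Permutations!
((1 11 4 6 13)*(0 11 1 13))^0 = (13) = ((13)(0 11 4 6))^0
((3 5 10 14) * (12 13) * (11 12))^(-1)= ((3 5 10 14)(11 12 13))^(-1)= (3 14 10 5)(11 13 12)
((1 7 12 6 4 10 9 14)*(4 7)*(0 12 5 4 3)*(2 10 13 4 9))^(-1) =((0 12 6 7 5 9 14 1 3)(2 10)(4 13))^(-1) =(0 3 1 14 9 5 7 6 12)(2 10)(4 13)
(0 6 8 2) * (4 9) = (0 6 8 2)(4 9) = [6, 1, 0, 3, 9, 5, 8, 7, 2, 4]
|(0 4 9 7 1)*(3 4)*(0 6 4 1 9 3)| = 4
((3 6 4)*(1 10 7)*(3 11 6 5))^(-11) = (1 10 7)(3 5)(4 11 6)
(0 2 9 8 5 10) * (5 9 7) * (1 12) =(0 2 7 5 10)(1 12)(8 9) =[2, 12, 7, 3, 4, 10, 6, 5, 9, 8, 0, 11, 1]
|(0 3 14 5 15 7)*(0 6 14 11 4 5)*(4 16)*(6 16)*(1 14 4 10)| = 12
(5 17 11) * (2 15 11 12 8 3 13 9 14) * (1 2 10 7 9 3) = (1 2 15 11 5 17 12 8)(3 13)(7 9 14 10) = [0, 2, 15, 13, 4, 17, 6, 9, 1, 14, 7, 5, 8, 3, 10, 11, 16, 12]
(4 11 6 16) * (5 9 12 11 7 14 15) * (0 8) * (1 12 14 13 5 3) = (0 8)(1 12 11 6 16 4 7 13 5 9 14 15 3) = [8, 12, 2, 1, 7, 9, 16, 13, 0, 14, 10, 6, 11, 5, 15, 3, 4]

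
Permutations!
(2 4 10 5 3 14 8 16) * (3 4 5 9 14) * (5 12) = (2 12 5 4 10 9 14 8 16) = [0, 1, 12, 3, 10, 4, 6, 7, 16, 14, 9, 11, 5, 13, 8, 15, 2]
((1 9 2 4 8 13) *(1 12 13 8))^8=(13)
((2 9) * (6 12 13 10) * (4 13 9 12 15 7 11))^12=(4 7 6 13 11 15 10)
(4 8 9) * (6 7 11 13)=(4 8 9)(6 7 11 13)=[0, 1, 2, 3, 8, 5, 7, 11, 9, 4, 10, 13, 12, 6]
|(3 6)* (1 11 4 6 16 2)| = |(1 11 4 6 3 16 2)| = 7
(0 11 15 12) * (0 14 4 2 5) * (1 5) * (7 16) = (0 11 15 12 14 4 2 1 5)(7 16) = [11, 5, 1, 3, 2, 0, 6, 16, 8, 9, 10, 15, 14, 13, 4, 12, 7]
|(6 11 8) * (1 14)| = |(1 14)(6 11 8)| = 6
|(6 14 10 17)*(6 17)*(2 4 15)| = |(17)(2 4 15)(6 14 10)| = 3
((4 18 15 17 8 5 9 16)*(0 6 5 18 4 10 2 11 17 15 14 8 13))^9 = (18)(0 13 17 11 2 10 16 9 5 6)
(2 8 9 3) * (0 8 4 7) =[8, 1, 4, 2, 7, 5, 6, 0, 9, 3] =(0 8 9 3 2 4 7)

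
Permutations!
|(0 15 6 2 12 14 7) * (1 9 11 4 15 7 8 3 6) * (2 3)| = 20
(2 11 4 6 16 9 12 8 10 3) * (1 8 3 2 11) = [0, 8, 1, 11, 6, 5, 16, 7, 10, 12, 2, 4, 3, 13, 14, 15, 9] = (1 8 10 2)(3 11 4 6 16 9 12)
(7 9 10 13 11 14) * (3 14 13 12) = (3 14 7 9 10 12)(11 13) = [0, 1, 2, 14, 4, 5, 6, 9, 8, 10, 12, 13, 3, 11, 7]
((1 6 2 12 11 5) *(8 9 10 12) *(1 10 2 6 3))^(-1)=((1 3)(2 8 9)(5 10 12 11))^(-1)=(1 3)(2 9 8)(5 11 12 10)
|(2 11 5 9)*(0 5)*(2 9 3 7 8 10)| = 8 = |(0 5 3 7 8 10 2 11)|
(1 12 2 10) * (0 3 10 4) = (0 3 10 1 12 2 4) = [3, 12, 4, 10, 0, 5, 6, 7, 8, 9, 1, 11, 2]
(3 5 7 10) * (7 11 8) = (3 5 11 8 7 10) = [0, 1, 2, 5, 4, 11, 6, 10, 7, 9, 3, 8]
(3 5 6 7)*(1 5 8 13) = (1 5 6 7 3 8 13) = [0, 5, 2, 8, 4, 6, 7, 3, 13, 9, 10, 11, 12, 1]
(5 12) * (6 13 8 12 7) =(5 7 6 13 8 12) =[0, 1, 2, 3, 4, 7, 13, 6, 12, 9, 10, 11, 5, 8]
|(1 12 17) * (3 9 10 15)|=12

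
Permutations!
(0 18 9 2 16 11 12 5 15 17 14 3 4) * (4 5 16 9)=(0 18 4)(2 9)(3 5 15 17 14)(11 12 16)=[18, 1, 9, 5, 0, 15, 6, 7, 8, 2, 10, 12, 16, 13, 3, 17, 11, 14, 4]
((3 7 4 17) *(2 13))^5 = (2 13)(3 7 4 17)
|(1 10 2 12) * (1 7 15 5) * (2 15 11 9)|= |(1 10 15 5)(2 12 7 11 9)|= 20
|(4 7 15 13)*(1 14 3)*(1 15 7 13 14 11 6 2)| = 12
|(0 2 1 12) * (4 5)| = |(0 2 1 12)(4 5)| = 4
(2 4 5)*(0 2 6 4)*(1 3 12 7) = (0 2)(1 3 12 7)(4 5 6) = [2, 3, 0, 12, 5, 6, 4, 1, 8, 9, 10, 11, 7]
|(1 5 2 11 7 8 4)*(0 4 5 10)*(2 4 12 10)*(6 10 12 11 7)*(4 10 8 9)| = 30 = |(12)(0 11 6 8 5 10)(1 2 7 9 4)|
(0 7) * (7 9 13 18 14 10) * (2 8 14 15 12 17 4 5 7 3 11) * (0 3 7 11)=(0 9 13 18 15 12 17 4 5 11 2 8 14 10 7 3)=[9, 1, 8, 0, 5, 11, 6, 3, 14, 13, 7, 2, 17, 18, 10, 12, 16, 4, 15]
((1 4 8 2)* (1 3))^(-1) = ((1 4 8 2 3))^(-1) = (1 3 2 8 4)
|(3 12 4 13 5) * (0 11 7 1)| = |(0 11 7 1)(3 12 4 13 5)| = 20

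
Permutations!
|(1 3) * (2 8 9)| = 6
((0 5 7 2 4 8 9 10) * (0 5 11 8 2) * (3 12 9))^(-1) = (0 7 5 10 9 12 3 8 11)(2 4)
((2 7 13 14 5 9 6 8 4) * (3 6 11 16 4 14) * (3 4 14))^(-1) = ((2 7 13 4)(3 6 8)(5 9 11 16 14))^(-1) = (2 4 13 7)(3 8 6)(5 14 16 11 9)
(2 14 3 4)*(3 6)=(2 14 6 3 4)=[0, 1, 14, 4, 2, 5, 3, 7, 8, 9, 10, 11, 12, 13, 6]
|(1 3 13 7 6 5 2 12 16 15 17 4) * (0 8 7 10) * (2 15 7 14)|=16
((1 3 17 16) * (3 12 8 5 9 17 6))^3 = (1 5 16 8 17 12 9)(3 6)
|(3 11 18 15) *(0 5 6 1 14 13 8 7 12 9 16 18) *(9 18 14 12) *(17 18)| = 30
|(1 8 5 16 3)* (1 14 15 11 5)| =6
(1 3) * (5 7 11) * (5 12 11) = (1 3)(5 7)(11 12) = [0, 3, 2, 1, 4, 7, 6, 5, 8, 9, 10, 12, 11]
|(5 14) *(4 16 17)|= 6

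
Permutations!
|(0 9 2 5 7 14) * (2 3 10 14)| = 15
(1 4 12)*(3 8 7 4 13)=(1 13 3 8 7 4 12)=[0, 13, 2, 8, 12, 5, 6, 4, 7, 9, 10, 11, 1, 3]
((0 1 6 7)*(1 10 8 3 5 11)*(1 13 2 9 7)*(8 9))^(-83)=((0 10 9 7)(1 6)(2 8 3 5 11 13))^(-83)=(0 10 9 7)(1 6)(2 8 3 5 11 13)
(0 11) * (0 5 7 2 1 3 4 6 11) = (1 3 4 6 11 5 7 2) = [0, 3, 1, 4, 6, 7, 11, 2, 8, 9, 10, 5]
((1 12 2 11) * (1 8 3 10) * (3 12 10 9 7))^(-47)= ((1 10)(2 11 8 12)(3 9 7))^(-47)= (1 10)(2 11 8 12)(3 9 7)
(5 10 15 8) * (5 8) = (5 10 15) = [0, 1, 2, 3, 4, 10, 6, 7, 8, 9, 15, 11, 12, 13, 14, 5]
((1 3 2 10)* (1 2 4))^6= ((1 3 4)(2 10))^6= (10)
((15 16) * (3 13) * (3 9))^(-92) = ((3 13 9)(15 16))^(-92) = (16)(3 13 9)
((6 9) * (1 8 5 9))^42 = (1 5 6 8 9)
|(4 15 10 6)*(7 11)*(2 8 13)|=|(2 8 13)(4 15 10 6)(7 11)|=12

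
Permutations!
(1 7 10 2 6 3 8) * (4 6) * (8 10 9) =(1 7 9 8)(2 4 6 3 10) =[0, 7, 4, 10, 6, 5, 3, 9, 1, 8, 2]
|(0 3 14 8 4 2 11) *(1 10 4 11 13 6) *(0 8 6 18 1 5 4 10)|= 10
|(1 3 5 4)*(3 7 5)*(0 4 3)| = 6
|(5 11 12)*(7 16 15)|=3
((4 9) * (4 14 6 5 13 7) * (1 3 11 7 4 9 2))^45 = ((1 3 11 7 9 14 6 5 13 4 2))^45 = (1 3 11 7 9 14 6 5 13 4 2)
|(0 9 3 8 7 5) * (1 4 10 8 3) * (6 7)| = |(0 9 1 4 10 8 6 7 5)| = 9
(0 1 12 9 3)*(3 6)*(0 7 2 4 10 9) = (0 1 12)(2 4 10 9 6 3 7) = [1, 12, 4, 7, 10, 5, 3, 2, 8, 6, 9, 11, 0]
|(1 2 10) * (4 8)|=6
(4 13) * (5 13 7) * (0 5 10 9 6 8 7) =(0 5 13 4)(6 8 7 10 9) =[5, 1, 2, 3, 0, 13, 8, 10, 7, 6, 9, 11, 12, 4]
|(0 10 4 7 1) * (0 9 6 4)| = 10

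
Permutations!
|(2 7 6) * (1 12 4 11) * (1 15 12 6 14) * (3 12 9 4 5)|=60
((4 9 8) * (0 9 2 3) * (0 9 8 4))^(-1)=((0 8)(2 3 9 4))^(-1)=(0 8)(2 4 9 3)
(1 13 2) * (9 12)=(1 13 2)(9 12)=[0, 13, 1, 3, 4, 5, 6, 7, 8, 12, 10, 11, 9, 2]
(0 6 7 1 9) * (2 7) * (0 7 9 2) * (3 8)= [6, 2, 9, 8, 4, 5, 0, 1, 3, 7]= (0 6)(1 2 9 7)(3 8)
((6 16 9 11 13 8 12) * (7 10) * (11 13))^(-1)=(6 12 8 13 9 16)(7 10)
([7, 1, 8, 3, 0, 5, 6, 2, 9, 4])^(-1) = (0 4 9 8 2 7)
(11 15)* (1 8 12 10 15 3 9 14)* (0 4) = (0 4)(1 8 12 10 15 11 3 9 14) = [4, 8, 2, 9, 0, 5, 6, 7, 12, 14, 15, 3, 10, 13, 1, 11]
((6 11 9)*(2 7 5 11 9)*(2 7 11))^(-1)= ((2 11 7 5)(6 9))^(-1)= (2 5 7 11)(6 9)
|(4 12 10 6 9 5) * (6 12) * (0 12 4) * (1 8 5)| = |(0 12 10 4 6 9 1 8 5)| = 9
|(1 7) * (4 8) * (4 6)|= |(1 7)(4 8 6)|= 6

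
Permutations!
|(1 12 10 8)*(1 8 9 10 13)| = |(1 12 13)(9 10)| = 6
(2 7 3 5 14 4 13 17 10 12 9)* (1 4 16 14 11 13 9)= (1 4 9 2 7 3 5 11 13 17 10 12)(14 16)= [0, 4, 7, 5, 9, 11, 6, 3, 8, 2, 12, 13, 1, 17, 16, 15, 14, 10]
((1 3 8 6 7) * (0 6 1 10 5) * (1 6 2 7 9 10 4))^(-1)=(0 5 10 9 6 8 3 1 4 7 2)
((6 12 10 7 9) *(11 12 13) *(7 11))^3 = (6 9 7 13) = ((6 13 7 9)(10 11 12))^3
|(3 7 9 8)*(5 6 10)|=12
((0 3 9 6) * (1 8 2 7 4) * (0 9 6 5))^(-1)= (0 5 9 6 3)(1 4 7 2 8)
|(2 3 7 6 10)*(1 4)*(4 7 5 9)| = 9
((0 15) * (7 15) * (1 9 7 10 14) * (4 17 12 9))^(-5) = (0 17)(1 7)(4 15)(9 14)(10 12) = ((0 10 14 1 4 17 12 9 7 15))^(-5)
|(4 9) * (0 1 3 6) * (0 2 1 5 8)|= |(0 5 8)(1 3 6 2)(4 9)|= 12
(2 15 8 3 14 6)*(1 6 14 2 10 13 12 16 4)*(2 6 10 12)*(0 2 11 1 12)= [2, 10, 15, 6, 12, 5, 0, 7, 3, 9, 13, 1, 16, 11, 14, 8, 4]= (0 2 15 8 3 6)(1 10 13 11)(4 12 16)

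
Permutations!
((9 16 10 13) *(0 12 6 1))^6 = (0 6)(1 12)(9 10)(13 16)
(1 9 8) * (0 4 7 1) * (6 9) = (0 4 7 1 6 9 8) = [4, 6, 2, 3, 7, 5, 9, 1, 0, 8]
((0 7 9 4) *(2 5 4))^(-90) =(9)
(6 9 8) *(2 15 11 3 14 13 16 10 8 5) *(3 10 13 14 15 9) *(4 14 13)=(2 9 5)(3 15 11 10 8 6)(4 14 13 16)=[0, 1, 9, 15, 14, 2, 3, 7, 6, 5, 8, 10, 12, 16, 13, 11, 4]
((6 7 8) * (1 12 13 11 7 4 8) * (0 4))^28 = (1 11 12 7 13)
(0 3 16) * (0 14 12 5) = [3, 1, 2, 16, 4, 0, 6, 7, 8, 9, 10, 11, 5, 13, 12, 15, 14] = (0 3 16 14 12 5)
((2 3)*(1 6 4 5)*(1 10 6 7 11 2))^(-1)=(1 3 2 11 7)(4 6 10 5)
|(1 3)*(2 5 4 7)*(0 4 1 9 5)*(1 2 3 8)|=|(0 4 7 3 9 5 2)(1 8)|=14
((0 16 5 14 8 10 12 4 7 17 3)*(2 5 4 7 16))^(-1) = (0 3 17 7 12 10 8 14 5 2)(4 16) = ((0 2 5 14 8 10 12 7 17 3)(4 16))^(-1)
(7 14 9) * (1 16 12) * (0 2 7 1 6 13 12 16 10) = (16)(0 2 7 14 9 1 10)(6 13 12) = [2, 10, 7, 3, 4, 5, 13, 14, 8, 1, 0, 11, 6, 12, 9, 15, 16]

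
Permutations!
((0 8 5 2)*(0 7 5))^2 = ((0 8)(2 7 5))^2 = (8)(2 5 7)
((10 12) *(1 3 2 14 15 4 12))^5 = ((1 3 2 14 15 4 12 10))^5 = (1 4 2 10 15 3 12 14)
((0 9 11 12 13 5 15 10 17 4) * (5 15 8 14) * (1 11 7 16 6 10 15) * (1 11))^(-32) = ((0 9 7 16 6 10 17 4)(5 8 14)(11 12 13))^(-32) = (17)(5 8 14)(11 12 13)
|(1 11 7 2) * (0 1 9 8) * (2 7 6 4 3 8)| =14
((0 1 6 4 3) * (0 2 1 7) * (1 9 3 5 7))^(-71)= ((0 1 6 4 5 7)(2 9 3))^(-71)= (0 1 6 4 5 7)(2 9 3)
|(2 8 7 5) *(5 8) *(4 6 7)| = 4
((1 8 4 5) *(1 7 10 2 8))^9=(2 5)(4 10)(7 8)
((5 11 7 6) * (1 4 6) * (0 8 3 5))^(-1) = (0 6 4 1 7 11 5 3 8)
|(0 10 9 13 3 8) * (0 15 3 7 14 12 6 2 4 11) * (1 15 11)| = 15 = |(0 10 9 13 7 14 12 6 2 4 1 15 3 8 11)|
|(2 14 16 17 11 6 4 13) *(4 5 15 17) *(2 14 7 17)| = |(2 7 17 11 6 5 15)(4 13 14 16)| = 28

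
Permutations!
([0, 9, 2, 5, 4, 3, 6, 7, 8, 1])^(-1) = [0, 9, 2, 5, 4, 3, 6, 7, 8, 1]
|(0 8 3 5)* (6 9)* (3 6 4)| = 7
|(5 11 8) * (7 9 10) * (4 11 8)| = 6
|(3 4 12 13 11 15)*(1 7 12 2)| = |(1 7 12 13 11 15 3 4 2)| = 9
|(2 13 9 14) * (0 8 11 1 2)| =|(0 8 11 1 2 13 9 14)| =8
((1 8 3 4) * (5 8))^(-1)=(1 4 3 8 5)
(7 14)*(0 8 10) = [8, 1, 2, 3, 4, 5, 6, 14, 10, 9, 0, 11, 12, 13, 7] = (0 8 10)(7 14)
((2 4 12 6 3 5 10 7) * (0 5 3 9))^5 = ((0 5 10 7 2 4 12 6 9))^5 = (0 4 5 12 10 6 7 9 2)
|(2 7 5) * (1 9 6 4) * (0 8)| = 12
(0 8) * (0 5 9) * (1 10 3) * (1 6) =(0 8 5 9)(1 10 3 6) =[8, 10, 2, 6, 4, 9, 1, 7, 5, 0, 3]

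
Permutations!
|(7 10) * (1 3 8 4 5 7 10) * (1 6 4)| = 12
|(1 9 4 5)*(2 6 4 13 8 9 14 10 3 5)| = 15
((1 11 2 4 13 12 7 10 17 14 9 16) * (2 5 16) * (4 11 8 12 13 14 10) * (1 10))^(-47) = (1 14 16 12 2 17 4 5 8 9 10 7 11)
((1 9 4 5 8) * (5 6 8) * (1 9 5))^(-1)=(1 5)(4 9 8 6)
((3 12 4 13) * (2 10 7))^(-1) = ((2 10 7)(3 12 4 13))^(-1) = (2 7 10)(3 13 4 12)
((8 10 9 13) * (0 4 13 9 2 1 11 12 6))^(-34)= (0 1 13 12 10)(2 4 11 8 6)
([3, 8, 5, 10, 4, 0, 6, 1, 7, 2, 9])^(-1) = [5, 7, 9, 0, 4, 2, 6, 8, 1, 10, 3]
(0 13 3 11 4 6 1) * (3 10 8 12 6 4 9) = (0 13 10 8 12 6 1)(3 11 9) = [13, 0, 2, 11, 4, 5, 1, 7, 12, 3, 8, 9, 6, 10]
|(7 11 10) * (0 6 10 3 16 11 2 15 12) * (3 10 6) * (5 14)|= 18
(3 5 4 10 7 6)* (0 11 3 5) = [11, 1, 2, 0, 10, 4, 5, 6, 8, 9, 7, 3] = (0 11 3)(4 10 7 6 5)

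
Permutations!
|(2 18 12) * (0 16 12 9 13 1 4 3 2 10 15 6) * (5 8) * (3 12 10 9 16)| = 40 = |(0 3 2 18 16 10 15 6)(1 4 12 9 13)(5 8)|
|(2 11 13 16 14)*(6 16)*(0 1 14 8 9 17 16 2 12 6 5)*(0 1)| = |(1 14 12 6 2 11 13 5)(8 9 17 16)| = 8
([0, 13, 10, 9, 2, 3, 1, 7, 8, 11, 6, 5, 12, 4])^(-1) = [0, 6, 4, 5, 13, 11, 10, 7, 8, 3, 2, 9, 12, 1]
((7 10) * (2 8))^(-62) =(10)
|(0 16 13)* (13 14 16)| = |(0 13)(14 16)| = 2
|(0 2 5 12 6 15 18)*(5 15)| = |(0 2 15 18)(5 12 6)| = 12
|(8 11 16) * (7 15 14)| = |(7 15 14)(8 11 16)| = 3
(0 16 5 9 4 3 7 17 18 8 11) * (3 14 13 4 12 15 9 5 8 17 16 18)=(0 18 17 3 7 16 8 11)(4 14 13)(9 12 15)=[18, 1, 2, 7, 14, 5, 6, 16, 11, 12, 10, 0, 15, 4, 13, 9, 8, 3, 17]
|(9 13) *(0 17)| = |(0 17)(9 13)| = 2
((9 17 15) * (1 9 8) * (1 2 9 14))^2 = (2 17 8 9 15) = ((1 14)(2 9 17 15 8))^2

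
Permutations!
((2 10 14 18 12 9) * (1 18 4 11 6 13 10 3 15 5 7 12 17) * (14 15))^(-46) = ((1 18 17)(2 3 14 4 11 6 13 10 15 5 7 12 9))^(-46) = (1 17 18)(2 13 9 6 12 11 7 4 5 14 15 3 10)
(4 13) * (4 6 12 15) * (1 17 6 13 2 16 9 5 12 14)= (1 17 6 14)(2 16 9 5 12 15 4)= [0, 17, 16, 3, 2, 12, 14, 7, 8, 5, 10, 11, 15, 13, 1, 4, 9, 6]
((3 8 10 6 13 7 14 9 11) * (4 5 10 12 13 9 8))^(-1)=((3 4 5 10 6 9 11)(7 14 8 12 13))^(-1)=(3 11 9 6 10 5 4)(7 13 12 8 14)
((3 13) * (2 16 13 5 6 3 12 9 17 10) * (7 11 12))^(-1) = (2 10 17 9 12 11 7 13 16)(3 6 5)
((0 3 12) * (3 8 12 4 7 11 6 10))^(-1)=((0 8 12)(3 4 7 11 6 10))^(-1)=(0 12 8)(3 10 6 11 7 4)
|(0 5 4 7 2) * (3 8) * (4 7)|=4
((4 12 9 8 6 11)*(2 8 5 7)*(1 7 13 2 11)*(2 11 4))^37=((1 7 4 12 9 5 13 11 2 8 6))^37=(1 9 2 7 5 8 4 13 6 12 11)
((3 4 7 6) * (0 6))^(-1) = ((0 6 3 4 7))^(-1) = (0 7 4 3 6)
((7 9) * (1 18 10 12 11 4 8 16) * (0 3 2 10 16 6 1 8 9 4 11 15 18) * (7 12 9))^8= (0 16 9)(1 18 10)(2 6 15)(3 8 12)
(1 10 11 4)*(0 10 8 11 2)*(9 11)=(0 10 2)(1 8 9 11 4)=[10, 8, 0, 3, 1, 5, 6, 7, 9, 11, 2, 4]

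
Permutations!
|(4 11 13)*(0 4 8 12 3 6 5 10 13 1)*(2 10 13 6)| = |(0 4 11 1)(2 10 6 5 13 8 12 3)| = 8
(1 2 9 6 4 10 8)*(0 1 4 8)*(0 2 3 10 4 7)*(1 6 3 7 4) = (0 6 8 4 1 7)(2 9 3 10) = [6, 7, 9, 10, 1, 5, 8, 0, 4, 3, 2]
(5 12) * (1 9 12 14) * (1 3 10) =[0, 9, 2, 10, 4, 14, 6, 7, 8, 12, 1, 11, 5, 13, 3] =(1 9 12 5 14 3 10)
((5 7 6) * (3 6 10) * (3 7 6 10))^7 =((3 10 7)(5 6))^7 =(3 10 7)(5 6)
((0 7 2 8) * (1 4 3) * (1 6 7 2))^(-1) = (0 8 2)(1 7 6 3 4)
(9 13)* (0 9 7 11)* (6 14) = (0 9 13 7 11)(6 14) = [9, 1, 2, 3, 4, 5, 14, 11, 8, 13, 10, 0, 12, 7, 6]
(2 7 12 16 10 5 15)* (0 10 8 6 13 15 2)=(0 10 5 2 7 12 16 8 6 13 15)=[10, 1, 7, 3, 4, 2, 13, 12, 6, 9, 5, 11, 16, 15, 14, 0, 8]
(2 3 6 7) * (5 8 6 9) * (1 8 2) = [0, 8, 3, 9, 4, 2, 7, 1, 6, 5] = (1 8 6 7)(2 3 9 5)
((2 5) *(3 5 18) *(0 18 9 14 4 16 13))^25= ((0 18 3 5 2 9 14 4 16 13))^25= (0 9)(2 13)(3 4)(5 16)(14 18)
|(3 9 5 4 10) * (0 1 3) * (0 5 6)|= |(0 1 3 9 6)(4 10 5)|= 15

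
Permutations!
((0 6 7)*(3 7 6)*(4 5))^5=((0 3 7)(4 5))^5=(0 7 3)(4 5)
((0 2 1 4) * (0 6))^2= (0 1 6 2 4)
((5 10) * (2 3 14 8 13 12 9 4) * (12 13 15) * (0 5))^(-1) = ((0 5 10)(2 3 14 8 15 12 9 4))^(-1) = (0 10 5)(2 4 9 12 15 8 14 3)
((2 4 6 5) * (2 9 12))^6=(12)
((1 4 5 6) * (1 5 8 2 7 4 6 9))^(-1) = ((1 6 5 9)(2 7 4 8))^(-1) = (1 9 5 6)(2 8 4 7)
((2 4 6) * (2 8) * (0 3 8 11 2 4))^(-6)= (0 3 8 4 6 11 2)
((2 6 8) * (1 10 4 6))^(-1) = ((1 10 4 6 8 2))^(-1) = (1 2 8 6 4 10)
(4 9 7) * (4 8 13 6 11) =(4 9 7 8 13 6 11) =[0, 1, 2, 3, 9, 5, 11, 8, 13, 7, 10, 4, 12, 6]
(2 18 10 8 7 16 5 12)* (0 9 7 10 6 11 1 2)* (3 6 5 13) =(0 9 7 16 13 3 6 11 1 2 18 5 12)(8 10) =[9, 2, 18, 6, 4, 12, 11, 16, 10, 7, 8, 1, 0, 3, 14, 15, 13, 17, 5]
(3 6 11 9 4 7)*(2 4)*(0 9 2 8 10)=[9, 1, 4, 6, 7, 5, 11, 3, 10, 8, 0, 2]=(0 9 8 10)(2 4 7 3 6 11)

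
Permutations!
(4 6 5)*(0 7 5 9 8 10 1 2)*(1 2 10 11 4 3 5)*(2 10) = [7, 2, 0, 5, 6, 3, 9, 1, 11, 8, 10, 4] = (0 7 1 2)(3 5)(4 6 9 8 11)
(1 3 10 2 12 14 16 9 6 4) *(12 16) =(1 3 10 2 16 9 6 4)(12 14) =[0, 3, 16, 10, 1, 5, 4, 7, 8, 6, 2, 11, 14, 13, 12, 15, 9]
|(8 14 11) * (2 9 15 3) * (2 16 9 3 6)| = 6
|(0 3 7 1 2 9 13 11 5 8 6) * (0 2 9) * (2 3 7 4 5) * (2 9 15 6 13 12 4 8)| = 14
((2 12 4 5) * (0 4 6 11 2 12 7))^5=((0 4 5 12 6 11 2 7))^5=(0 11 5 7 6 4 2 12)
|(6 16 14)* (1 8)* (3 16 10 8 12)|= |(1 12 3 16 14 6 10 8)|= 8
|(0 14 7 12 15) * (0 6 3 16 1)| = |(0 14 7 12 15 6 3 16 1)| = 9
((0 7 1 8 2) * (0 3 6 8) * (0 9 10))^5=((0 7 1 9 10)(2 3 6 8))^5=(10)(2 3 6 8)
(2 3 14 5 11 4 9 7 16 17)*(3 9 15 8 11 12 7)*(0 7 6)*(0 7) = (2 9 3 14 5 12 6 7 16 17)(4 15 8 11) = [0, 1, 9, 14, 15, 12, 7, 16, 11, 3, 10, 4, 6, 13, 5, 8, 17, 2]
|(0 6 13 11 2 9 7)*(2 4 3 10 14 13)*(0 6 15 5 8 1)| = 60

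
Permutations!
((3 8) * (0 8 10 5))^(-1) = (0 5 10 3 8)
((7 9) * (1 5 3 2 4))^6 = (9)(1 5 3 2 4)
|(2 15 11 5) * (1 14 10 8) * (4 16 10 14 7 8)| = |(1 7 8)(2 15 11 5)(4 16 10)| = 12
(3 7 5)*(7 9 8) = (3 9 8 7 5) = [0, 1, 2, 9, 4, 3, 6, 5, 7, 8]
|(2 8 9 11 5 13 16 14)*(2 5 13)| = |(2 8 9 11 13 16 14 5)| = 8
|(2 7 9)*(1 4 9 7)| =4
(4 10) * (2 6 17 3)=(2 6 17 3)(4 10)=[0, 1, 6, 2, 10, 5, 17, 7, 8, 9, 4, 11, 12, 13, 14, 15, 16, 3]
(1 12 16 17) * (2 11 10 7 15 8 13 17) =(1 12 16 2 11 10 7 15 8 13 17) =[0, 12, 11, 3, 4, 5, 6, 15, 13, 9, 7, 10, 16, 17, 14, 8, 2, 1]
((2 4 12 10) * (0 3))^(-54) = ((0 3)(2 4 12 10))^(-54) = (2 12)(4 10)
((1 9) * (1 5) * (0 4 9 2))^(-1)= ((0 4 9 5 1 2))^(-1)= (0 2 1 5 9 4)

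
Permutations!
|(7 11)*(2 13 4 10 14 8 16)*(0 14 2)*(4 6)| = 20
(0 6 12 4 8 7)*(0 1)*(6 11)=(0 11 6 12 4 8 7 1)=[11, 0, 2, 3, 8, 5, 12, 1, 7, 9, 10, 6, 4]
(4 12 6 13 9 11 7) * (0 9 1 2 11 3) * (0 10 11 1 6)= (0 9 3 10 11 7 4 12)(1 2)(6 13)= [9, 2, 1, 10, 12, 5, 13, 4, 8, 3, 11, 7, 0, 6]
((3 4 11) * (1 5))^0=(11)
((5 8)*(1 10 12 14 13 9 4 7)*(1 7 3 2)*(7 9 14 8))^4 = (14)(1 5 3 12 9)(2 8 4 10 7)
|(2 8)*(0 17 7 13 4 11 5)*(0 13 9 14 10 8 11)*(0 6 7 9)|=13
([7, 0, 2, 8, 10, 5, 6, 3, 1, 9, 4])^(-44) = [7, 0, 2, 8, 4, 5, 6, 3, 1, 9, 10]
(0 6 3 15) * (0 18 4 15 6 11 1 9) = (0 11 1 9)(3 6)(4 15 18) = [11, 9, 2, 6, 15, 5, 3, 7, 8, 0, 10, 1, 12, 13, 14, 18, 16, 17, 4]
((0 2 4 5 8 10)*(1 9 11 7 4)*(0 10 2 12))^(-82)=(12)(1 8 4 11)(2 5 7 9)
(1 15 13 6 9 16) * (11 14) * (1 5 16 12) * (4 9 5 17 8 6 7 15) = [0, 4, 2, 3, 9, 16, 5, 15, 6, 12, 10, 14, 1, 7, 11, 13, 17, 8] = (1 4 9 12)(5 16 17 8 6)(7 15 13)(11 14)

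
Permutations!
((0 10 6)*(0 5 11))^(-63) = (0 6 11 10 5)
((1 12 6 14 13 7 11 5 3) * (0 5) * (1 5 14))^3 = ((0 14 13 7 11)(1 12 6)(3 5))^3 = (0 7 14 11 13)(3 5)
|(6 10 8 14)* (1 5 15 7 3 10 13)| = |(1 5 15 7 3 10 8 14 6 13)| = 10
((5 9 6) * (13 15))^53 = (5 6 9)(13 15) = ((5 9 6)(13 15))^53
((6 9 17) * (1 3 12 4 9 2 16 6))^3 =(1 4)(3 9)(12 17)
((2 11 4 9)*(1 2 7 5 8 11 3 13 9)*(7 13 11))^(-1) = (1 4 11 3 2)(5 7 8)(9 13)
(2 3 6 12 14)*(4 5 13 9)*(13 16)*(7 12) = [0, 1, 3, 6, 5, 16, 7, 12, 8, 4, 10, 11, 14, 9, 2, 15, 13] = (2 3 6 7 12 14)(4 5 16 13 9)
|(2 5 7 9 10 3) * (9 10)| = 5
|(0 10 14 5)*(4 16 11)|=12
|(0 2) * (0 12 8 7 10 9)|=|(0 2 12 8 7 10 9)|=7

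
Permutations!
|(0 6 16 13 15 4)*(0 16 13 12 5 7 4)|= |(0 6 13 15)(4 16 12 5 7)|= 20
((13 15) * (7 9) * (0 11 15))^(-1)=(0 13 15 11)(7 9)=((0 11 15 13)(7 9))^(-1)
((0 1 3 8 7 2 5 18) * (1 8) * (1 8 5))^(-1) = ((0 5 18)(1 3 8 7 2))^(-1) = (0 18 5)(1 2 7 8 3)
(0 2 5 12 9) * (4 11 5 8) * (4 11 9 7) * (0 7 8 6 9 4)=[2, 1, 6, 3, 4, 12, 9, 0, 11, 7, 10, 5, 8]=(0 2 6 9 7)(5 12 8 11)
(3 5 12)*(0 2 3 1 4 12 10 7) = [2, 4, 3, 5, 12, 10, 6, 0, 8, 9, 7, 11, 1] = (0 2 3 5 10 7)(1 4 12)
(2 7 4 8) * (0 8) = (0 8 2 7 4) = [8, 1, 7, 3, 0, 5, 6, 4, 2]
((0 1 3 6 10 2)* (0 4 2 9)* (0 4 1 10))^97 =((0 10 9 4 2 1 3 6))^97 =(0 10 9 4 2 1 3 6)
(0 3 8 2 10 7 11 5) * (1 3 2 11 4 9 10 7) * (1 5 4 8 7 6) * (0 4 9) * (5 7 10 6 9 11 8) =(11)(0 2 9 6 1 3 10 7 5 4) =[2, 3, 9, 10, 0, 4, 1, 5, 8, 6, 7, 11]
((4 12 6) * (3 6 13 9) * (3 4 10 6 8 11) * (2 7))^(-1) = (2 7)(3 11 8)(4 9 13 12)(6 10)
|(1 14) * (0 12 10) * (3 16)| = 6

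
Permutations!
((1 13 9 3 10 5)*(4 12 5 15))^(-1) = (1 5 12 4 15 10 3 9 13)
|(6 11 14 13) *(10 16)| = |(6 11 14 13)(10 16)| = 4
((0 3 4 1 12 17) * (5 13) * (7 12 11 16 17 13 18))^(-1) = (0 17 16 11 1 4 3)(5 13 12 7 18)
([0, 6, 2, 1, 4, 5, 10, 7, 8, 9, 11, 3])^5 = [0, 1, 2, 3, 4, 5, 6, 7, 8, 9, 10, 11]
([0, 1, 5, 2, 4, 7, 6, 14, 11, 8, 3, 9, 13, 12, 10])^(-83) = (2 5 7 14 10 3)(8 11 9)(12 13)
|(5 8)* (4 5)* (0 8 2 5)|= |(0 8 4)(2 5)|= 6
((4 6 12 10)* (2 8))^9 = (2 8)(4 6 12 10)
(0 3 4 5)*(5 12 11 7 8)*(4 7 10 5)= [3, 1, 2, 7, 12, 0, 6, 8, 4, 9, 5, 10, 11]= (0 3 7 8 4 12 11 10 5)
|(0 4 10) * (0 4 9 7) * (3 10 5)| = 12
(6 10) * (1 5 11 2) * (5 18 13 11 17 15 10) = (1 18 13 11 2)(5 17 15 10 6) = [0, 18, 1, 3, 4, 17, 5, 7, 8, 9, 6, 2, 12, 11, 14, 10, 16, 15, 13]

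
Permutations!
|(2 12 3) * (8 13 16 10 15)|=15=|(2 12 3)(8 13 16 10 15)|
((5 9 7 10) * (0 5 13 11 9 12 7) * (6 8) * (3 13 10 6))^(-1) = ((0 5 12 7 6 8 3 13 11 9))^(-1) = (0 9 11 13 3 8 6 7 12 5)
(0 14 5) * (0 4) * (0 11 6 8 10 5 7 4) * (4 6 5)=[14, 1, 2, 3, 11, 0, 8, 6, 10, 9, 4, 5, 12, 13, 7]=(0 14 7 6 8 10 4 11 5)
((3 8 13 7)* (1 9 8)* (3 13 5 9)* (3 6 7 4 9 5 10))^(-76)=((1 6 7 13 4 9 8 10 3))^(-76)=(1 9 6 8 7 10 13 3 4)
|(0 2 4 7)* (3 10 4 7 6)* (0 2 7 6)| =7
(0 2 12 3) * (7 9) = (0 2 12 3)(7 9) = [2, 1, 12, 0, 4, 5, 6, 9, 8, 7, 10, 11, 3]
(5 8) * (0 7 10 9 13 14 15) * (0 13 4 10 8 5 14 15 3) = [7, 1, 2, 0, 10, 5, 6, 8, 14, 4, 9, 11, 12, 15, 3, 13] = (0 7 8 14 3)(4 10 9)(13 15)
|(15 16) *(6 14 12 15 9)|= 6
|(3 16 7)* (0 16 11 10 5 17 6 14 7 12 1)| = |(0 16 12 1)(3 11 10 5 17 6 14 7)| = 8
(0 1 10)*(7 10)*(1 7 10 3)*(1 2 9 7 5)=(0 5 1 10)(2 9 7 3)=[5, 10, 9, 2, 4, 1, 6, 3, 8, 7, 0]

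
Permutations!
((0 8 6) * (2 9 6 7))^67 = ((0 8 7 2 9 6))^67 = (0 8 7 2 9 6)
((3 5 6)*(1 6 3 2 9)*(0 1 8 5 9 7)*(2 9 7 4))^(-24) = ((0 1 6 9 8 5 3 7)(2 4))^(-24) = (9)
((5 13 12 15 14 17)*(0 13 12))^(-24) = (5 12 15 14 17) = ((0 13)(5 12 15 14 17))^(-24)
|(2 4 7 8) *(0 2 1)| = 6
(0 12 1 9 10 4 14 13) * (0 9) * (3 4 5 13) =[12, 0, 2, 4, 14, 13, 6, 7, 8, 10, 5, 11, 1, 9, 3] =(0 12 1)(3 4 14)(5 13 9 10)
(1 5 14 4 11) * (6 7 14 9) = (1 5 9 6 7 14 4 11) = [0, 5, 2, 3, 11, 9, 7, 14, 8, 6, 10, 1, 12, 13, 4]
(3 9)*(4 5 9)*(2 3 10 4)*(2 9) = (2 3 9 10 4 5) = [0, 1, 3, 9, 5, 2, 6, 7, 8, 10, 4]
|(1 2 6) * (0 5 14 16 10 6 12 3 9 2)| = |(0 5 14 16 10 6 1)(2 12 3 9)| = 28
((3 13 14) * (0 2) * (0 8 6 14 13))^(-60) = (14) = ((0 2 8 6 14 3))^(-60)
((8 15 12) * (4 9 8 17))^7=((4 9 8 15 12 17))^7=(4 9 8 15 12 17)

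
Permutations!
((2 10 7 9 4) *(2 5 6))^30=((2 10 7 9 4 5 6))^30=(2 7 4 6 10 9 5)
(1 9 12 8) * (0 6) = [6, 9, 2, 3, 4, 5, 0, 7, 1, 12, 10, 11, 8] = (0 6)(1 9 12 8)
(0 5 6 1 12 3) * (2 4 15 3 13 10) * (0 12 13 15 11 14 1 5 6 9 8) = (0 6 5 9 8)(1 13 10 2 4 11 14)(3 12 15) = [6, 13, 4, 12, 11, 9, 5, 7, 0, 8, 2, 14, 15, 10, 1, 3]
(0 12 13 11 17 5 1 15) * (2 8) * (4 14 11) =(0 12 13 4 14 11 17 5 1 15)(2 8) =[12, 15, 8, 3, 14, 1, 6, 7, 2, 9, 10, 17, 13, 4, 11, 0, 16, 5]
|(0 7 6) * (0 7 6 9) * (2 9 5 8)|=7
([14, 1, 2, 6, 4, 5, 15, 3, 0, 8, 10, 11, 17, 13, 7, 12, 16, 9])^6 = [12, 1, 2, 8, 4, 5, 0, 9, 15, 6, 10, 11, 7, 13, 17, 14, 16, 3]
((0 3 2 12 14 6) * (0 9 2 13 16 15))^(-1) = ((0 3 13 16 15)(2 12 14 6 9))^(-1) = (0 15 16 13 3)(2 9 6 14 12)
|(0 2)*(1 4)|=|(0 2)(1 4)|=2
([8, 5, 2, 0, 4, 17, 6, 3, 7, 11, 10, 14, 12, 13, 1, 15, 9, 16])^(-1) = (0 3 7 8)(1 14 11 9 16 17 5)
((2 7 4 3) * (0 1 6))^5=(0 6 1)(2 7 4 3)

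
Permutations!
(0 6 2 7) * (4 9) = (0 6 2 7)(4 9) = [6, 1, 7, 3, 9, 5, 2, 0, 8, 4]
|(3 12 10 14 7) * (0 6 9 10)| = 8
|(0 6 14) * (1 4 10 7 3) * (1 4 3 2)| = 6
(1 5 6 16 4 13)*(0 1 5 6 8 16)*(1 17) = (0 17 1 6)(4 13 5 8 16) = [17, 6, 2, 3, 13, 8, 0, 7, 16, 9, 10, 11, 12, 5, 14, 15, 4, 1]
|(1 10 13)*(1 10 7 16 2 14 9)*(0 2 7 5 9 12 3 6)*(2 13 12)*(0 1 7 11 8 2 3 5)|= 15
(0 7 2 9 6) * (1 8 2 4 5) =(0 7 4 5 1 8 2 9 6) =[7, 8, 9, 3, 5, 1, 0, 4, 2, 6]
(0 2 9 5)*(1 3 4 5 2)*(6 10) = (0 1 3 4 5)(2 9)(6 10) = [1, 3, 9, 4, 5, 0, 10, 7, 8, 2, 6]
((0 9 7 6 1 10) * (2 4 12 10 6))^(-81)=(0 2 10 7 12 9 4)(1 6)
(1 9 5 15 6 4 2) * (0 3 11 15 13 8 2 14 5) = (0 3 11 15 6 4 14 5 13 8 2 1 9) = [3, 9, 1, 11, 14, 13, 4, 7, 2, 0, 10, 15, 12, 8, 5, 6]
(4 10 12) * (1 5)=(1 5)(4 10 12)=[0, 5, 2, 3, 10, 1, 6, 7, 8, 9, 12, 11, 4]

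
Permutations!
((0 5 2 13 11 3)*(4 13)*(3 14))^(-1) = ((0 5 2 4 13 11 14 3))^(-1) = (0 3 14 11 13 4 2 5)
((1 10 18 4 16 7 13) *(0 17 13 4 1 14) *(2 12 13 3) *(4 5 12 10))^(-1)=(0 14 13 12 5 7 16 4 1 18 10 2 3 17)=((0 17 3 2 10 18 1 4 16 7 5 12 13 14))^(-1)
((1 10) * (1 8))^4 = ((1 10 8))^4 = (1 10 8)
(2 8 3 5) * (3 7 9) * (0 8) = [8, 1, 0, 5, 4, 2, 6, 9, 7, 3] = (0 8 7 9 3 5 2)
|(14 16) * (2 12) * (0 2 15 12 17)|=|(0 2 17)(12 15)(14 16)|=6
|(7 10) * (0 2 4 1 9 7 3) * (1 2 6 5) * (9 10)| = 6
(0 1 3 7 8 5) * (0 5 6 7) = (0 1 3)(6 7 8) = [1, 3, 2, 0, 4, 5, 7, 8, 6]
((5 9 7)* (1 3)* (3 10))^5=((1 10 3)(5 9 7))^5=(1 3 10)(5 7 9)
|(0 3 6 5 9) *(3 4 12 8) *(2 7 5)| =10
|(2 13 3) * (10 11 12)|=|(2 13 3)(10 11 12)|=3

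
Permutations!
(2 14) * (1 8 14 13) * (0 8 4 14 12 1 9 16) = (0 8 12 1 4 14 2 13 9 16) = [8, 4, 13, 3, 14, 5, 6, 7, 12, 16, 10, 11, 1, 9, 2, 15, 0]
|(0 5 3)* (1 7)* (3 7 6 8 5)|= |(0 3)(1 6 8 5 7)|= 10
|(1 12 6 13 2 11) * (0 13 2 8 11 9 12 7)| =|(0 13 8 11 1 7)(2 9 12 6)| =12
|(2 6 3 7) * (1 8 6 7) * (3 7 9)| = |(1 8 6 7 2 9 3)| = 7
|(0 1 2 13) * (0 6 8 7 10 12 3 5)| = 11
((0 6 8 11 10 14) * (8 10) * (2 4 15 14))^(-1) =(0 14 15 4 2 10 6)(8 11)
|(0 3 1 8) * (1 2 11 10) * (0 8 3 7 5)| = |(0 7 5)(1 3 2 11 10)| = 15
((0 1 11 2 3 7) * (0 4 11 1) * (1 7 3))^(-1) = ((1 7 4 11 2))^(-1) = (1 2 11 4 7)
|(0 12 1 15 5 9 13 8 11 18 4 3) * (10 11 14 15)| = |(0 12 1 10 11 18 4 3)(5 9 13 8 14 15)| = 24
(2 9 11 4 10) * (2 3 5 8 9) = (3 5 8 9 11 4 10) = [0, 1, 2, 5, 10, 8, 6, 7, 9, 11, 3, 4]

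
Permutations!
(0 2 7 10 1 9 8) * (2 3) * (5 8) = [3, 9, 7, 2, 4, 8, 6, 10, 0, 5, 1] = (0 3 2 7 10 1 9 5 8)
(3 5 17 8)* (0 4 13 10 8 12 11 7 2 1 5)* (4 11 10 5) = (0 11 7 2 1 4 13 5 17 12 10 8 3) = [11, 4, 1, 0, 13, 17, 6, 2, 3, 9, 8, 7, 10, 5, 14, 15, 16, 12]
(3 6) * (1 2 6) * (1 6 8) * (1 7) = (1 2 8 7)(3 6) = [0, 2, 8, 6, 4, 5, 3, 1, 7]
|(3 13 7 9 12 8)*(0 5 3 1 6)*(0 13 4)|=28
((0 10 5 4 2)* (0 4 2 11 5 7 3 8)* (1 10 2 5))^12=(0 11 7)(1 3 2)(4 10 8)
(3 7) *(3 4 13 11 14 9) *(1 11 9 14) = [0, 11, 2, 7, 13, 5, 6, 4, 8, 3, 10, 1, 12, 9, 14] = (14)(1 11)(3 7 4 13 9)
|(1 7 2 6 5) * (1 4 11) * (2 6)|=|(1 7 6 5 4 11)|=6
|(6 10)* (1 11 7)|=6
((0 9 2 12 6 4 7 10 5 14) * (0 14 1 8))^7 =(14)(0 10 12 8 7 2 1 4 9 5 6)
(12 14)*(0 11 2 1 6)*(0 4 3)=(0 11 2 1 6 4 3)(12 14)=[11, 6, 1, 0, 3, 5, 4, 7, 8, 9, 10, 2, 14, 13, 12]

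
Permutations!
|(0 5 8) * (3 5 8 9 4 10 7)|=6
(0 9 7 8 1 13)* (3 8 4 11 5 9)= (0 3 8 1 13)(4 11 5 9 7)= [3, 13, 2, 8, 11, 9, 6, 4, 1, 7, 10, 5, 12, 0]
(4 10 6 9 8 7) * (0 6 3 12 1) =[6, 0, 2, 12, 10, 5, 9, 4, 7, 8, 3, 11, 1] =(0 6 9 8 7 4 10 3 12 1)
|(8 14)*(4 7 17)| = 6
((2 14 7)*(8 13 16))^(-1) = ((2 14 7)(8 13 16))^(-1) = (2 7 14)(8 16 13)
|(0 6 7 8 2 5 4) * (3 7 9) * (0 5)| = 14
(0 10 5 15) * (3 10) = (0 3 10 5 15) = [3, 1, 2, 10, 4, 15, 6, 7, 8, 9, 5, 11, 12, 13, 14, 0]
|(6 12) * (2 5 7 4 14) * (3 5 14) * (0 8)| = 4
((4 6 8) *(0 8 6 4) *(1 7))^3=((0 8)(1 7))^3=(0 8)(1 7)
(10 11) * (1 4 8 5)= (1 4 8 5)(10 11)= [0, 4, 2, 3, 8, 1, 6, 7, 5, 9, 11, 10]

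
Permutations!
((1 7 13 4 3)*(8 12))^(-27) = ((1 7 13 4 3)(8 12))^(-27) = (1 4 7 3 13)(8 12)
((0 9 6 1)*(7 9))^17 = ((0 7 9 6 1))^17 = (0 9 1 7 6)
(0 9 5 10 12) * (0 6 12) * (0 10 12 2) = (0 9 5 12 6 2) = [9, 1, 0, 3, 4, 12, 2, 7, 8, 5, 10, 11, 6]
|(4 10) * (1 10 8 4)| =|(1 10)(4 8)| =2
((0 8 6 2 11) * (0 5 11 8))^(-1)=((2 8 6)(5 11))^(-1)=(2 6 8)(5 11)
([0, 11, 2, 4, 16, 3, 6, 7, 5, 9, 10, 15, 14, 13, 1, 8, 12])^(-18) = [0, 15, 2, 16, 12, 4, 6, 7, 3, 9, 10, 8, 1, 13, 11, 5, 14]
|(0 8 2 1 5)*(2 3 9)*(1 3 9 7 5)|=7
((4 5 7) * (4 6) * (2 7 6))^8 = (7)(4 6 5)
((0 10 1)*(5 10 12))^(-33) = ((0 12 5 10 1))^(-33) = (0 5 1 12 10)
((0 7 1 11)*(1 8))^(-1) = (0 11 1 8 7)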